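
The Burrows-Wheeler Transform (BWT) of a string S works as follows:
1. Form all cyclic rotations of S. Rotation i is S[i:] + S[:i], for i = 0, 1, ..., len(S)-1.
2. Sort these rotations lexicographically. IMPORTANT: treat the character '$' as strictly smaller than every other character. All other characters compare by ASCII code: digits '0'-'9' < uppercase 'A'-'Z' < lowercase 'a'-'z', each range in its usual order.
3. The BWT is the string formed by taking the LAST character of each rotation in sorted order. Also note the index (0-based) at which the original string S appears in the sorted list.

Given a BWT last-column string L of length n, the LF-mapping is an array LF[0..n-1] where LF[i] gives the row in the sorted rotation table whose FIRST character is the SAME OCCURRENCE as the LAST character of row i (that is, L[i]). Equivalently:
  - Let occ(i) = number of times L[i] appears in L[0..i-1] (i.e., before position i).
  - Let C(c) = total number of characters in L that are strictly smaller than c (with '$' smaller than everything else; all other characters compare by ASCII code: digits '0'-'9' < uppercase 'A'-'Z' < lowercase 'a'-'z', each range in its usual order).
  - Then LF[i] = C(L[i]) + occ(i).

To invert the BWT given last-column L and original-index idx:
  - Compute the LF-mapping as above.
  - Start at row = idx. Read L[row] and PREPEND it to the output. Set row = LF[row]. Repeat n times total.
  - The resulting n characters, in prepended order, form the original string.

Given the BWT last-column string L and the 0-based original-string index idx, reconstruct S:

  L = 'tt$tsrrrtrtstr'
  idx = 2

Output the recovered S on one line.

LF mapping: 8 9 0 10 6 1 2 3 11 4 12 7 13 5
Walk LF starting at row 2, prepending L[row]:
  step 1: row=2, L[2]='$', prepend. Next row=LF[2]=0
  step 2: row=0, L[0]='t', prepend. Next row=LF[0]=8
  step 3: row=8, L[8]='t', prepend. Next row=LF[8]=11
  step 4: row=11, L[11]='s', prepend. Next row=LF[11]=7
  step 5: row=7, L[7]='r', prepend. Next row=LF[7]=3
  step 6: row=3, L[3]='t', prepend. Next row=LF[3]=10
  step 7: row=10, L[10]='t', prepend. Next row=LF[10]=12
  step 8: row=12, L[12]='t', prepend. Next row=LF[12]=13
  step 9: row=13, L[13]='r', prepend. Next row=LF[13]=5
  step 10: row=5, L[5]='r', prepend. Next row=LF[5]=1
  step 11: row=1, L[1]='t', prepend. Next row=LF[1]=9
  step 12: row=9, L[9]='r', prepend. Next row=LF[9]=4
  step 13: row=4, L[4]='s', prepend. Next row=LF[4]=6
  step 14: row=6, L[6]='r', prepend. Next row=LF[6]=2
Reversed output: rsrtrrtttrstt$

Answer: rsrtrrtttrstt$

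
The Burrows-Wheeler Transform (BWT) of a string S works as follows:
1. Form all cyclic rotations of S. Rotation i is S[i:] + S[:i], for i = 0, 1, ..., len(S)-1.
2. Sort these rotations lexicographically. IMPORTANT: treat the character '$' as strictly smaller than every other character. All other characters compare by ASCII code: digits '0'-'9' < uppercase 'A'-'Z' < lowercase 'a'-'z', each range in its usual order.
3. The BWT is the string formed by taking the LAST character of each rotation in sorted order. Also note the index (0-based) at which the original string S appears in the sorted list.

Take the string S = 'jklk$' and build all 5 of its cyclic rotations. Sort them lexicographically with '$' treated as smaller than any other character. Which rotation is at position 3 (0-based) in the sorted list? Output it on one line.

All 5 rotations (rotation i = S[i:]+S[:i]):
  rot[0] = jklk$
  rot[1] = klk$j
  rot[2] = lk$jk
  rot[3] = k$jkl
  rot[4] = $jklk
Sorted (with $ < everything):
  sorted[0] = $jklk
  sorted[1] = jklk$
  sorted[2] = k$jkl
  sorted[3] = klk$j
  sorted[4] = lk$jk
sorted[3] = klk$j

Answer: klk$j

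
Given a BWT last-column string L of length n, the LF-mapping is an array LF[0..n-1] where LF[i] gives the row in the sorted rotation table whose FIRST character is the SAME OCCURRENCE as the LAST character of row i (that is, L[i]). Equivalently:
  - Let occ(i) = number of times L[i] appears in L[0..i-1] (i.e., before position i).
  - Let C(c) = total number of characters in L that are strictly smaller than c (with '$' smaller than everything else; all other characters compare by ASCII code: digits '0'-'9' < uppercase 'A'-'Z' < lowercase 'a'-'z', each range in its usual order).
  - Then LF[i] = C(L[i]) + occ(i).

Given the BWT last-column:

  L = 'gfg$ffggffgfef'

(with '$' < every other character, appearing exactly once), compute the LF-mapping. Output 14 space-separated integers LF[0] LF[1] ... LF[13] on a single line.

Answer: 9 2 10 0 3 4 11 12 5 6 13 7 1 8

Derivation:
Char counts: '$':1, 'e':1, 'f':7, 'g':5
C (first-col start): C('$')=0, C('e')=1, C('f')=2, C('g')=9
L[0]='g': occ=0, LF[0]=C('g')+0=9+0=9
L[1]='f': occ=0, LF[1]=C('f')+0=2+0=2
L[2]='g': occ=1, LF[2]=C('g')+1=9+1=10
L[3]='$': occ=0, LF[3]=C('$')+0=0+0=0
L[4]='f': occ=1, LF[4]=C('f')+1=2+1=3
L[5]='f': occ=2, LF[5]=C('f')+2=2+2=4
L[6]='g': occ=2, LF[6]=C('g')+2=9+2=11
L[7]='g': occ=3, LF[7]=C('g')+3=9+3=12
L[8]='f': occ=3, LF[8]=C('f')+3=2+3=5
L[9]='f': occ=4, LF[9]=C('f')+4=2+4=6
L[10]='g': occ=4, LF[10]=C('g')+4=9+4=13
L[11]='f': occ=5, LF[11]=C('f')+5=2+5=7
L[12]='e': occ=0, LF[12]=C('e')+0=1+0=1
L[13]='f': occ=6, LF[13]=C('f')+6=2+6=8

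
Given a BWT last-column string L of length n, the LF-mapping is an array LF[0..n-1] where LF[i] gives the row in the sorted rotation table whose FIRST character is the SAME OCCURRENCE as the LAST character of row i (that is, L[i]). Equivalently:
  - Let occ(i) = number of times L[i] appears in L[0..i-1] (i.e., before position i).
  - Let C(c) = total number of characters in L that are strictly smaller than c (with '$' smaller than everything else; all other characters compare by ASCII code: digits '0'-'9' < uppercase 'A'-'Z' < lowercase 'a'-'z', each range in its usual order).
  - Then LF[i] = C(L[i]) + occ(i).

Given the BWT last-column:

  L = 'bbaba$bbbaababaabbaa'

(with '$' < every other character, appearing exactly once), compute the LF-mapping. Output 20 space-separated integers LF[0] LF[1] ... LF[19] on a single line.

Char counts: '$':1, 'a':9, 'b':10
C (first-col start): C('$')=0, C('a')=1, C('b')=10
L[0]='b': occ=0, LF[0]=C('b')+0=10+0=10
L[1]='b': occ=1, LF[1]=C('b')+1=10+1=11
L[2]='a': occ=0, LF[2]=C('a')+0=1+0=1
L[3]='b': occ=2, LF[3]=C('b')+2=10+2=12
L[4]='a': occ=1, LF[4]=C('a')+1=1+1=2
L[5]='$': occ=0, LF[5]=C('$')+0=0+0=0
L[6]='b': occ=3, LF[6]=C('b')+3=10+3=13
L[7]='b': occ=4, LF[7]=C('b')+4=10+4=14
L[8]='b': occ=5, LF[8]=C('b')+5=10+5=15
L[9]='a': occ=2, LF[9]=C('a')+2=1+2=3
L[10]='a': occ=3, LF[10]=C('a')+3=1+3=4
L[11]='b': occ=6, LF[11]=C('b')+6=10+6=16
L[12]='a': occ=4, LF[12]=C('a')+4=1+4=5
L[13]='b': occ=7, LF[13]=C('b')+7=10+7=17
L[14]='a': occ=5, LF[14]=C('a')+5=1+5=6
L[15]='a': occ=6, LF[15]=C('a')+6=1+6=7
L[16]='b': occ=8, LF[16]=C('b')+8=10+8=18
L[17]='b': occ=9, LF[17]=C('b')+9=10+9=19
L[18]='a': occ=7, LF[18]=C('a')+7=1+7=8
L[19]='a': occ=8, LF[19]=C('a')+8=1+8=9

Answer: 10 11 1 12 2 0 13 14 15 3 4 16 5 17 6 7 18 19 8 9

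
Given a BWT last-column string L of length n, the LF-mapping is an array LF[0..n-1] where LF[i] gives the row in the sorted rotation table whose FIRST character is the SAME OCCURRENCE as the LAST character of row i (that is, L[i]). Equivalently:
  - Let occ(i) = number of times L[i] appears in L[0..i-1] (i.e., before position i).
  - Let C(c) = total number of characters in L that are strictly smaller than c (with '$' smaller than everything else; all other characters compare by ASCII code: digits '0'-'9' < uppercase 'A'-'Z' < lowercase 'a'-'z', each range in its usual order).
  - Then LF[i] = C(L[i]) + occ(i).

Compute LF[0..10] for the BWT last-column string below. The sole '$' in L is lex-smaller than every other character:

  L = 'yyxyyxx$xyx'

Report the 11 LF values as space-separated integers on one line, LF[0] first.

Answer: 6 7 1 8 9 2 3 0 4 10 5

Derivation:
Char counts: '$':1, 'x':5, 'y':5
C (first-col start): C('$')=0, C('x')=1, C('y')=6
L[0]='y': occ=0, LF[0]=C('y')+0=6+0=6
L[1]='y': occ=1, LF[1]=C('y')+1=6+1=7
L[2]='x': occ=0, LF[2]=C('x')+0=1+0=1
L[3]='y': occ=2, LF[3]=C('y')+2=6+2=8
L[4]='y': occ=3, LF[4]=C('y')+3=6+3=9
L[5]='x': occ=1, LF[5]=C('x')+1=1+1=2
L[6]='x': occ=2, LF[6]=C('x')+2=1+2=3
L[7]='$': occ=0, LF[7]=C('$')+0=0+0=0
L[8]='x': occ=3, LF[8]=C('x')+3=1+3=4
L[9]='y': occ=4, LF[9]=C('y')+4=6+4=10
L[10]='x': occ=4, LF[10]=C('x')+4=1+4=5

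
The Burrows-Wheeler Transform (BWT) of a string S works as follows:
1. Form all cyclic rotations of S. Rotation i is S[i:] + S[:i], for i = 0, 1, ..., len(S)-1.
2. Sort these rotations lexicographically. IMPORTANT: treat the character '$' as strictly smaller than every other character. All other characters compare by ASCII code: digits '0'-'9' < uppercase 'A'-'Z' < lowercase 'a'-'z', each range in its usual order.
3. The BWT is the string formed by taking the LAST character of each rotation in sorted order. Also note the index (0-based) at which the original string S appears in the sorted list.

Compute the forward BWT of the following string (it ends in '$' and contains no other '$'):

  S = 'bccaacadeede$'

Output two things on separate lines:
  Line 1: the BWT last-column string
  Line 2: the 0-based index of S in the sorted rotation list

All 13 rotations (rotation i = S[i:]+S[:i]):
  rot[0] = bccaacadeede$
  rot[1] = ccaacadeede$b
  rot[2] = caacadeede$bc
  rot[3] = aacadeede$bcc
  rot[4] = acadeede$bcca
  rot[5] = cadeede$bccaa
  rot[6] = adeede$bccaac
  rot[7] = deede$bccaaca
  rot[8] = eede$bccaacad
  rot[9] = ede$bccaacade
  rot[10] = de$bccaacadee
  rot[11] = e$bccaacadeed
  rot[12] = $bccaacadeede
Sorted (with $ < everything):
  sorted[0] = $bccaacadeede  (last char: 'e')
  sorted[1] = aacadeede$bcc  (last char: 'c')
  sorted[2] = acadeede$bcca  (last char: 'a')
  sorted[3] = adeede$bccaac  (last char: 'c')
  sorted[4] = bccaacadeede$  (last char: '$')
  sorted[5] = caacadeede$bc  (last char: 'c')
  sorted[6] = cadeede$bccaa  (last char: 'a')
  sorted[7] = ccaacadeede$b  (last char: 'b')
  sorted[8] = de$bccaacadee  (last char: 'e')
  sorted[9] = deede$bccaaca  (last char: 'a')
  sorted[10] = e$bccaacadeed  (last char: 'd')
  sorted[11] = ede$bccaacade  (last char: 'e')
  sorted[12] = eede$bccaacad  (last char: 'd')
Last column: ecac$cabeaded
Original string S is at sorted index 4

Answer: ecac$cabeaded
4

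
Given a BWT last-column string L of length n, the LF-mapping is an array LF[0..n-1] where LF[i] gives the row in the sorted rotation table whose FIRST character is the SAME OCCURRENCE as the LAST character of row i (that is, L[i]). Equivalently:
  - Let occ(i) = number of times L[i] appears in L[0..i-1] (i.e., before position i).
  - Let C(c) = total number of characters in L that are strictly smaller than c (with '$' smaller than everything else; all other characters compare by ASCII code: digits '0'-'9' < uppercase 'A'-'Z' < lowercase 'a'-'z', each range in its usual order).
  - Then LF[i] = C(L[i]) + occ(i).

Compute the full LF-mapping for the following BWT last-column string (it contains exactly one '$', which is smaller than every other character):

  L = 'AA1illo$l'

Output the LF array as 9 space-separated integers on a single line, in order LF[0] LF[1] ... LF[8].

Char counts: '$':1, '1':1, 'A':2, 'i':1, 'l':3, 'o':1
C (first-col start): C('$')=0, C('1')=1, C('A')=2, C('i')=4, C('l')=5, C('o')=8
L[0]='A': occ=0, LF[0]=C('A')+0=2+0=2
L[1]='A': occ=1, LF[1]=C('A')+1=2+1=3
L[2]='1': occ=0, LF[2]=C('1')+0=1+0=1
L[3]='i': occ=0, LF[3]=C('i')+0=4+0=4
L[4]='l': occ=0, LF[4]=C('l')+0=5+0=5
L[5]='l': occ=1, LF[5]=C('l')+1=5+1=6
L[6]='o': occ=0, LF[6]=C('o')+0=8+0=8
L[7]='$': occ=0, LF[7]=C('$')+0=0+0=0
L[8]='l': occ=2, LF[8]=C('l')+2=5+2=7

Answer: 2 3 1 4 5 6 8 0 7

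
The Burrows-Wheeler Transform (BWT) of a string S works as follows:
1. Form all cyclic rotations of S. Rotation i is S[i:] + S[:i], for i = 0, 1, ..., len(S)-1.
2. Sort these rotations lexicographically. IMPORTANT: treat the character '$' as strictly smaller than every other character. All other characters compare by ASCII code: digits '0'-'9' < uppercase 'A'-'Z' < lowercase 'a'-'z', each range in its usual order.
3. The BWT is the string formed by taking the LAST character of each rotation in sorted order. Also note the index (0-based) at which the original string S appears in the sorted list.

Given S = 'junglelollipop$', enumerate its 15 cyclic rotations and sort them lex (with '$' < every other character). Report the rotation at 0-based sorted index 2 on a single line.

Answer: glelollipop$jun

Derivation:
All 15 rotations (rotation i = S[i:]+S[:i]):
  rot[0] = junglelollipop$
  rot[1] = unglelollipop$j
  rot[2] = nglelollipop$ju
  rot[3] = glelollipop$jun
  rot[4] = lelollipop$jung
  rot[5] = elollipop$jungl
  rot[6] = lollipop$jungle
  rot[7] = ollipop$junglel
  rot[8] = llipop$junglelo
  rot[9] = lipop$junglelol
  rot[10] = ipop$jungleloll
  rot[11] = pop$junglelolli
  rot[12] = op$junglelollip
  rot[13] = p$junglelollipo
  rot[14] = $junglelollipop
Sorted (with $ < everything):
  sorted[0] = $junglelollipop
  sorted[1] = elollipop$jungl
  sorted[2] = glelollipop$jun
  sorted[3] = ipop$jungleloll
  sorted[4] = junglelollipop$
  sorted[5] = lelollipop$jung
  sorted[6] = lipop$junglelol
  sorted[7] = llipop$junglelo
  sorted[8] = lollipop$jungle
  sorted[9] = nglelollipop$ju
  sorted[10] = ollipop$junglel
  sorted[11] = op$junglelollip
  sorted[12] = p$junglelollipo
  sorted[13] = pop$junglelolli
  sorted[14] = unglelollipop$j
sorted[2] = glelollipop$jun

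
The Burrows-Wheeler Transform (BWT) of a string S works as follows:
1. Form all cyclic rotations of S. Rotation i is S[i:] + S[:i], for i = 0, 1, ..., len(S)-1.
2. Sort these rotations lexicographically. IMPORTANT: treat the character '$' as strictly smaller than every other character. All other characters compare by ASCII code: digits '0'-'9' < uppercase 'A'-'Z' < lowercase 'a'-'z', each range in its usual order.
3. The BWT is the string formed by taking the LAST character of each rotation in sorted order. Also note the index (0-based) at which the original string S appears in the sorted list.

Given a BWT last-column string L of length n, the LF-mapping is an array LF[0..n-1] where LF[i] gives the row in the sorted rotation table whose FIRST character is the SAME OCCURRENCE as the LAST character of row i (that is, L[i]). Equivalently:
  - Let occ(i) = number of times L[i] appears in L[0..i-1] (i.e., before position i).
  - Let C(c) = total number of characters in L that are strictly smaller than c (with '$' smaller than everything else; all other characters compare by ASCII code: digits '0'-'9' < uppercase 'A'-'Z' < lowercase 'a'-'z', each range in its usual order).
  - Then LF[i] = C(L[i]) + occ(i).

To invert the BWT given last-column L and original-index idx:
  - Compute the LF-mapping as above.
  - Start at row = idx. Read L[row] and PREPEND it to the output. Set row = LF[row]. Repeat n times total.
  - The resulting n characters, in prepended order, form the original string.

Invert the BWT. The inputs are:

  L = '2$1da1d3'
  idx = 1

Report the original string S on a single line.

LF mapping: 3 0 1 6 5 2 7 4
Walk LF starting at row 1, prepending L[row]:
  step 1: row=1, L[1]='$', prepend. Next row=LF[1]=0
  step 2: row=0, L[0]='2', prepend. Next row=LF[0]=3
  step 3: row=3, L[3]='d', prepend. Next row=LF[3]=6
  step 4: row=6, L[6]='d', prepend. Next row=LF[6]=7
  step 5: row=7, L[7]='3', prepend. Next row=LF[7]=4
  step 6: row=4, L[4]='a', prepend. Next row=LF[4]=5
  step 7: row=5, L[5]='1', prepend. Next row=LF[5]=2
  step 8: row=2, L[2]='1', prepend. Next row=LF[2]=1
Reversed output: 11a3dd2$

Answer: 11a3dd2$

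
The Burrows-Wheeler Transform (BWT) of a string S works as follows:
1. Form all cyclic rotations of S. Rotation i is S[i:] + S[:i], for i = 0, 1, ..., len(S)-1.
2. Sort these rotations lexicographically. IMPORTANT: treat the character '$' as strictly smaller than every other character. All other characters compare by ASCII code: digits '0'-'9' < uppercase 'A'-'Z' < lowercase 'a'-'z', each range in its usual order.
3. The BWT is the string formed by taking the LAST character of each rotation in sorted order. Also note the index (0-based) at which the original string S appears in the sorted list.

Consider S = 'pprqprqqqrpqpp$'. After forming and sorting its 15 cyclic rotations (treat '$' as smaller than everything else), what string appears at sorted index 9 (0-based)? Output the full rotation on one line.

Answer: qqqrpqpp$pprqpr

Derivation:
All 15 rotations (rotation i = S[i:]+S[:i]):
  rot[0] = pprqprqqqrpqpp$
  rot[1] = prqprqqqrpqpp$p
  rot[2] = rqprqqqrpqpp$pp
  rot[3] = qprqqqrpqpp$ppr
  rot[4] = prqqqrpqpp$pprq
  rot[5] = rqqqrpqpp$pprqp
  rot[6] = qqqrpqpp$pprqpr
  rot[7] = qqrpqpp$pprqprq
  rot[8] = qrpqpp$pprqprqq
  rot[9] = rpqpp$pprqprqqq
  rot[10] = pqpp$pprqprqqqr
  rot[11] = qpp$pprqprqqqrp
  rot[12] = pp$pprqprqqqrpq
  rot[13] = p$pprqprqqqrpqp
  rot[14] = $pprqprqqqrpqpp
Sorted (with $ < everything):
  sorted[0] = $pprqprqqqrpqpp
  sorted[1] = p$pprqprqqqrpqp
  sorted[2] = pp$pprqprqqqrpq
  sorted[3] = pprqprqqqrpqpp$
  sorted[4] = pqpp$pprqprqqqr
  sorted[5] = prqprqqqrpqpp$p
  sorted[6] = prqqqrpqpp$pprq
  sorted[7] = qpp$pprqprqqqrp
  sorted[8] = qprqqqrpqpp$ppr
  sorted[9] = qqqrpqpp$pprqpr
  sorted[10] = qqrpqpp$pprqprq
  sorted[11] = qrpqpp$pprqprqq
  sorted[12] = rpqpp$pprqprqqq
  sorted[13] = rqprqqqrpqpp$pp
  sorted[14] = rqqqrpqpp$pprqp
sorted[9] = qqqrpqpp$pprqpr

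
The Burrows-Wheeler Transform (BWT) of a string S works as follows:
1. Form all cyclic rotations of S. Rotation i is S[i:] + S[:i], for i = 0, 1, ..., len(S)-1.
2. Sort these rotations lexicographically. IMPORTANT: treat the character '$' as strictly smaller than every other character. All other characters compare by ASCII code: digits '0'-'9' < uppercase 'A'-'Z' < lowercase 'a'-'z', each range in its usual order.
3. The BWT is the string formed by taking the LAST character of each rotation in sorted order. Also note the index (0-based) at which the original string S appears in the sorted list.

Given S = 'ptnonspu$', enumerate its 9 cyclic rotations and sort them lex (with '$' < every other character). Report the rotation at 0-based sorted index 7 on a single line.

Answer: tnonspu$p

Derivation:
All 9 rotations (rotation i = S[i:]+S[:i]):
  rot[0] = ptnonspu$
  rot[1] = tnonspu$p
  rot[2] = nonspu$pt
  rot[3] = onspu$ptn
  rot[4] = nspu$ptno
  rot[5] = spu$ptnon
  rot[6] = pu$ptnons
  rot[7] = u$ptnonsp
  rot[8] = $ptnonspu
Sorted (with $ < everything):
  sorted[0] = $ptnonspu
  sorted[1] = nonspu$pt
  sorted[2] = nspu$ptno
  sorted[3] = onspu$ptn
  sorted[4] = ptnonspu$
  sorted[5] = pu$ptnons
  sorted[6] = spu$ptnon
  sorted[7] = tnonspu$p
  sorted[8] = u$ptnonsp
sorted[7] = tnonspu$p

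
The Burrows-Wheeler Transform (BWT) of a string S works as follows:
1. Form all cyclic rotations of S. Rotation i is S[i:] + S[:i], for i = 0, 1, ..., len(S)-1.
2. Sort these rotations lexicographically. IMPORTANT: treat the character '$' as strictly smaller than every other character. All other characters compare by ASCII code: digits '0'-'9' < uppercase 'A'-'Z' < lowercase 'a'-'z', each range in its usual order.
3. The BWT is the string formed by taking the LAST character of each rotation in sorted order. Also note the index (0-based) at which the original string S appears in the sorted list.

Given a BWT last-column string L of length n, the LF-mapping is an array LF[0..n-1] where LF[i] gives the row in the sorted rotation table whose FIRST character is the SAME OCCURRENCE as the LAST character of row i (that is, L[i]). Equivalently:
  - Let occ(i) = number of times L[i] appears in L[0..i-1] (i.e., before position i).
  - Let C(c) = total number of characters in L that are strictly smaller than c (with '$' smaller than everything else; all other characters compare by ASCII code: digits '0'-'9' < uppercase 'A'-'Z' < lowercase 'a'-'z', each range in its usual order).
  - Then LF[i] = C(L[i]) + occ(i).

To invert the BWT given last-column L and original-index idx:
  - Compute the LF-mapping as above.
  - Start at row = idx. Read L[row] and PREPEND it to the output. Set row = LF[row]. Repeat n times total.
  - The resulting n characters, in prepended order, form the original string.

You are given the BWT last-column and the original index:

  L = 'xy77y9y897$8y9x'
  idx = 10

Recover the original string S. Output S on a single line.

LF mapping: 9 11 1 2 12 6 13 4 7 3 0 5 14 8 10
Walk LF starting at row 10, prepending L[row]:
  step 1: row=10, L[10]='$', prepend. Next row=LF[10]=0
  step 2: row=0, L[0]='x', prepend. Next row=LF[0]=9
  step 3: row=9, L[9]='7', prepend. Next row=LF[9]=3
  step 4: row=3, L[3]='7', prepend. Next row=LF[3]=2
  step 5: row=2, L[2]='7', prepend. Next row=LF[2]=1
  step 6: row=1, L[1]='y', prepend. Next row=LF[1]=11
  step 7: row=11, L[11]='8', prepend. Next row=LF[11]=5
  step 8: row=5, L[5]='9', prepend. Next row=LF[5]=6
  step 9: row=6, L[6]='y', prepend. Next row=LF[6]=13
  step 10: row=13, L[13]='9', prepend. Next row=LF[13]=8
  step 11: row=8, L[8]='9', prepend. Next row=LF[8]=7
  step 12: row=7, L[7]='8', prepend. Next row=LF[7]=4
  step 13: row=4, L[4]='y', prepend. Next row=LF[4]=12
  step 14: row=12, L[12]='y', prepend. Next row=LF[12]=14
  step 15: row=14, L[14]='x', prepend. Next row=LF[14]=10
Reversed output: xyy899y98y777x$

Answer: xyy899y98y777x$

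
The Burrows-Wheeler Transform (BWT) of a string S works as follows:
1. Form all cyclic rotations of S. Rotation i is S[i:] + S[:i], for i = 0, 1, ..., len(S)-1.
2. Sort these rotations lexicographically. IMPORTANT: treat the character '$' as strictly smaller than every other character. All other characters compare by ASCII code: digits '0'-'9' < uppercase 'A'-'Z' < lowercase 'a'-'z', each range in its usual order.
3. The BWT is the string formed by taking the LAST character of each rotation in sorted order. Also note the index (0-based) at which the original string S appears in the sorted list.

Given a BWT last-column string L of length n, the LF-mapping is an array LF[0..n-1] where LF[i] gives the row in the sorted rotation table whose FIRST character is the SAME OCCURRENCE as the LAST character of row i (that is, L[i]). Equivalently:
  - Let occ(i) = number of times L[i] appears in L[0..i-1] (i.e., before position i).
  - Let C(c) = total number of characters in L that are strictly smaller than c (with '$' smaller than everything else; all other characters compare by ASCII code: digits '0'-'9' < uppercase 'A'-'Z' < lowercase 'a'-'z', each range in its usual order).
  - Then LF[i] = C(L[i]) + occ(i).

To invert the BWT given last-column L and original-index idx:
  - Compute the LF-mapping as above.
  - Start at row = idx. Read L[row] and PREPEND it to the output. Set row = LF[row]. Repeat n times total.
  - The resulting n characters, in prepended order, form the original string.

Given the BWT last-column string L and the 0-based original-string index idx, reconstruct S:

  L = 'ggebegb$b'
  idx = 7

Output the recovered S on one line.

LF mapping: 6 7 4 1 5 8 2 0 3
Walk LF starting at row 7, prepending L[row]:
  step 1: row=7, L[7]='$', prepend. Next row=LF[7]=0
  step 2: row=0, L[0]='g', prepend. Next row=LF[0]=6
  step 3: row=6, L[6]='b', prepend. Next row=LF[6]=2
  step 4: row=2, L[2]='e', prepend. Next row=LF[2]=4
  step 5: row=4, L[4]='e', prepend. Next row=LF[4]=5
  step 6: row=5, L[5]='g', prepend. Next row=LF[5]=8
  step 7: row=8, L[8]='b', prepend. Next row=LF[8]=3
  step 8: row=3, L[3]='b', prepend. Next row=LF[3]=1
  step 9: row=1, L[1]='g', prepend. Next row=LF[1]=7
Reversed output: gbbgeebg$

Answer: gbbgeebg$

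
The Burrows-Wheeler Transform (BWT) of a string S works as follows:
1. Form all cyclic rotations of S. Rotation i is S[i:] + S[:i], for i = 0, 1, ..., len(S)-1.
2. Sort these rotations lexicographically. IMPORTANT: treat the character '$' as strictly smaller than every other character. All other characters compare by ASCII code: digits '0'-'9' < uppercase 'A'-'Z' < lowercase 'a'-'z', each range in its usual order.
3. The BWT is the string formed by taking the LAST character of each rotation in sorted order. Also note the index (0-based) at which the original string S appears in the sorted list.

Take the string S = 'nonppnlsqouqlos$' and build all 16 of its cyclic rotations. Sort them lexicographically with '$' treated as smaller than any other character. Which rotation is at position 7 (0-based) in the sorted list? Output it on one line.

All 16 rotations (rotation i = S[i:]+S[:i]):
  rot[0] = nonppnlsqouqlos$
  rot[1] = onppnlsqouqlos$n
  rot[2] = nppnlsqouqlos$no
  rot[3] = ppnlsqouqlos$non
  rot[4] = pnlsqouqlos$nonp
  rot[5] = nlsqouqlos$nonpp
  rot[6] = lsqouqlos$nonppn
  rot[7] = sqouqlos$nonppnl
  rot[8] = qouqlos$nonppnls
  rot[9] = ouqlos$nonppnlsq
  rot[10] = uqlos$nonppnlsqo
  rot[11] = qlos$nonppnlsqou
  rot[12] = los$nonppnlsqouq
  rot[13] = os$nonppnlsqouql
  rot[14] = s$nonppnlsqouqlo
  rot[15] = $nonppnlsqouqlos
Sorted (with $ < everything):
  sorted[0] = $nonppnlsqouqlos
  sorted[1] = los$nonppnlsqouq
  sorted[2] = lsqouqlos$nonppn
  sorted[3] = nlsqouqlos$nonpp
  sorted[4] = nonppnlsqouqlos$
  sorted[5] = nppnlsqouqlos$no
  sorted[6] = onppnlsqouqlos$n
  sorted[7] = os$nonppnlsqouql
  sorted[8] = ouqlos$nonppnlsq
  sorted[9] = pnlsqouqlos$nonp
  sorted[10] = ppnlsqouqlos$non
  sorted[11] = qlos$nonppnlsqou
  sorted[12] = qouqlos$nonppnls
  sorted[13] = s$nonppnlsqouqlo
  sorted[14] = sqouqlos$nonppnl
  sorted[15] = uqlos$nonppnlsqo
sorted[7] = os$nonppnlsqouql

Answer: os$nonppnlsqouql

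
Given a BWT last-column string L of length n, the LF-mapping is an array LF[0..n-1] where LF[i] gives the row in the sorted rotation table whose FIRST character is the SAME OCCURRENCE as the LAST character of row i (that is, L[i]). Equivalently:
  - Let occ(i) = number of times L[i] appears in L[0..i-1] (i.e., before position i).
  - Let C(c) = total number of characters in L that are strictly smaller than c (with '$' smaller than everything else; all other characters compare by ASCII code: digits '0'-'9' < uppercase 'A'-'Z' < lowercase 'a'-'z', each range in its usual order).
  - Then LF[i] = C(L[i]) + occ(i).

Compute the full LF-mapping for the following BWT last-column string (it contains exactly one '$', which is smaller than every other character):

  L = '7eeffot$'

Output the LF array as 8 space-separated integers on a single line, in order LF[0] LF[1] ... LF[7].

Char counts: '$':1, '7':1, 'e':2, 'f':2, 'o':1, 't':1
C (first-col start): C('$')=0, C('7')=1, C('e')=2, C('f')=4, C('o')=6, C('t')=7
L[0]='7': occ=0, LF[0]=C('7')+0=1+0=1
L[1]='e': occ=0, LF[1]=C('e')+0=2+0=2
L[2]='e': occ=1, LF[2]=C('e')+1=2+1=3
L[3]='f': occ=0, LF[3]=C('f')+0=4+0=4
L[4]='f': occ=1, LF[4]=C('f')+1=4+1=5
L[5]='o': occ=0, LF[5]=C('o')+0=6+0=6
L[6]='t': occ=0, LF[6]=C('t')+0=7+0=7
L[7]='$': occ=0, LF[7]=C('$')+0=0+0=0

Answer: 1 2 3 4 5 6 7 0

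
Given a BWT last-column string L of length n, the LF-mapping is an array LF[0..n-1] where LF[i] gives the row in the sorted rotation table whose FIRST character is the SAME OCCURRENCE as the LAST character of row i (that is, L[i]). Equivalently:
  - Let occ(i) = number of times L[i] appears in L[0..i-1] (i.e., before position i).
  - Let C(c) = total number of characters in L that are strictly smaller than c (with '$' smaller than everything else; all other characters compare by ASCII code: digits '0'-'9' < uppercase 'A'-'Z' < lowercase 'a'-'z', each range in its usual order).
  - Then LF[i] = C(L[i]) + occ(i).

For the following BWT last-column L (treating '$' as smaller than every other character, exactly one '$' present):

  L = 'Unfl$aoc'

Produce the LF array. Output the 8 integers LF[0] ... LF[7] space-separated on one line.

Char counts: '$':1, 'U':1, 'a':1, 'c':1, 'f':1, 'l':1, 'n':1, 'o':1
C (first-col start): C('$')=0, C('U')=1, C('a')=2, C('c')=3, C('f')=4, C('l')=5, C('n')=6, C('o')=7
L[0]='U': occ=0, LF[0]=C('U')+0=1+0=1
L[1]='n': occ=0, LF[1]=C('n')+0=6+0=6
L[2]='f': occ=0, LF[2]=C('f')+0=4+0=4
L[3]='l': occ=0, LF[3]=C('l')+0=5+0=5
L[4]='$': occ=0, LF[4]=C('$')+0=0+0=0
L[5]='a': occ=0, LF[5]=C('a')+0=2+0=2
L[6]='o': occ=0, LF[6]=C('o')+0=7+0=7
L[7]='c': occ=0, LF[7]=C('c')+0=3+0=3

Answer: 1 6 4 5 0 2 7 3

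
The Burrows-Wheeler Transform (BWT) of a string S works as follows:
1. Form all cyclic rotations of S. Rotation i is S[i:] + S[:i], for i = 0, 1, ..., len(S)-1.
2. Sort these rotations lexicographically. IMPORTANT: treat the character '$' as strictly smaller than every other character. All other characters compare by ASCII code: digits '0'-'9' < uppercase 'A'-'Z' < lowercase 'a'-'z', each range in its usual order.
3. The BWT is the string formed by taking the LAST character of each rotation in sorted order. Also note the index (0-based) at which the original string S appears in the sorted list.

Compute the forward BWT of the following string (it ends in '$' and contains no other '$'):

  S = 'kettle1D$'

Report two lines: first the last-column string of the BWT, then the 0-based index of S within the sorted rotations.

Answer: De1lk$tte
5

Derivation:
All 9 rotations (rotation i = S[i:]+S[:i]):
  rot[0] = kettle1D$
  rot[1] = ettle1D$k
  rot[2] = ttle1D$ke
  rot[3] = tle1D$ket
  rot[4] = le1D$kett
  rot[5] = e1D$kettl
  rot[6] = 1D$kettle
  rot[7] = D$kettle1
  rot[8] = $kettle1D
Sorted (with $ < everything):
  sorted[0] = $kettle1D  (last char: 'D')
  sorted[1] = 1D$kettle  (last char: 'e')
  sorted[2] = D$kettle1  (last char: '1')
  sorted[3] = e1D$kettl  (last char: 'l')
  sorted[4] = ettle1D$k  (last char: 'k')
  sorted[5] = kettle1D$  (last char: '$')
  sorted[6] = le1D$kett  (last char: 't')
  sorted[7] = tle1D$ket  (last char: 't')
  sorted[8] = ttle1D$ke  (last char: 'e')
Last column: De1lk$tte
Original string S is at sorted index 5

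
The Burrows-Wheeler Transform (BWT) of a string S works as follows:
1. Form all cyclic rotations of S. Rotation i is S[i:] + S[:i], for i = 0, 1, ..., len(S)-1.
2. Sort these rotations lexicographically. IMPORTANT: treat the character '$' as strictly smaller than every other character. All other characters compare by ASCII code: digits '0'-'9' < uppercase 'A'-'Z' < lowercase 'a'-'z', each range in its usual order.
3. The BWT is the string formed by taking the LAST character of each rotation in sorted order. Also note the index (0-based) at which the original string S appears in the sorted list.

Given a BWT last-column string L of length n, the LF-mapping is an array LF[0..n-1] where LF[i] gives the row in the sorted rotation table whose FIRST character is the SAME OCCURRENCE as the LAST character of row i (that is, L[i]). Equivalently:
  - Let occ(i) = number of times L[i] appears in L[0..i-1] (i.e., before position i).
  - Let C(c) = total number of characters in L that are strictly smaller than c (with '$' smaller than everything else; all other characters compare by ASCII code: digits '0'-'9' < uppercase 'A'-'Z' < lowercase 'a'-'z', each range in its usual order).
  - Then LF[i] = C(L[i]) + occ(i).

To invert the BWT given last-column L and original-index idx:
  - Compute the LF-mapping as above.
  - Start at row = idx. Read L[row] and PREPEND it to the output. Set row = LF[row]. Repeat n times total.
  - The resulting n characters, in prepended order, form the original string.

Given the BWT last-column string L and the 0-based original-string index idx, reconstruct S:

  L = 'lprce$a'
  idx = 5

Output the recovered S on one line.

LF mapping: 4 5 6 2 3 0 1
Walk LF starting at row 5, prepending L[row]:
  step 1: row=5, L[5]='$', prepend. Next row=LF[5]=0
  step 2: row=0, L[0]='l', prepend. Next row=LF[0]=4
  step 3: row=4, L[4]='e', prepend. Next row=LF[4]=3
  step 4: row=3, L[3]='c', prepend. Next row=LF[3]=2
  step 5: row=2, L[2]='r', prepend. Next row=LF[2]=6
  step 6: row=6, L[6]='a', prepend. Next row=LF[6]=1
  step 7: row=1, L[1]='p', prepend. Next row=LF[1]=5
Reversed output: parcel$

Answer: parcel$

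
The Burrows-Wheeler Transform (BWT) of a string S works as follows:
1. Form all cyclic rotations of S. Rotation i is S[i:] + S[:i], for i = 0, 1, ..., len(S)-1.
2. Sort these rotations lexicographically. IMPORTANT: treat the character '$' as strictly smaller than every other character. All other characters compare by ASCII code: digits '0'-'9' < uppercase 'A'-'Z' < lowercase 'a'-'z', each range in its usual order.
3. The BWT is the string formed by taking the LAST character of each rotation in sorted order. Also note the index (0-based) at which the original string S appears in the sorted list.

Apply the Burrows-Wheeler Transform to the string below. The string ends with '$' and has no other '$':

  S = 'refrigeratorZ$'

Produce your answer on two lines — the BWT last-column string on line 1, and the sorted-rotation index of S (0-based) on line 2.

Answer: Zrrrgeirtoe$fa
11

Derivation:
All 14 rotations (rotation i = S[i:]+S[:i]):
  rot[0] = refrigeratorZ$
  rot[1] = efrigeratorZ$r
  rot[2] = frigeratorZ$re
  rot[3] = rigeratorZ$ref
  rot[4] = igeratorZ$refr
  rot[5] = geratorZ$refri
  rot[6] = eratorZ$refrig
  rot[7] = ratorZ$refrige
  rot[8] = atorZ$refriger
  rot[9] = torZ$refrigera
  rot[10] = orZ$refrigerat
  rot[11] = rZ$refrigerato
  rot[12] = Z$refrigerator
  rot[13] = $refrigeratorZ
Sorted (with $ < everything):
  sorted[0] = $refrigeratorZ  (last char: 'Z')
  sorted[1] = Z$refrigerator  (last char: 'r')
  sorted[2] = atorZ$refriger  (last char: 'r')
  sorted[3] = efrigeratorZ$r  (last char: 'r')
  sorted[4] = eratorZ$refrig  (last char: 'g')
  sorted[5] = frigeratorZ$re  (last char: 'e')
  sorted[6] = geratorZ$refri  (last char: 'i')
  sorted[7] = igeratorZ$refr  (last char: 'r')
  sorted[8] = orZ$refrigerat  (last char: 't')
  sorted[9] = rZ$refrigerato  (last char: 'o')
  sorted[10] = ratorZ$refrige  (last char: 'e')
  sorted[11] = refrigeratorZ$  (last char: '$')
  sorted[12] = rigeratorZ$ref  (last char: 'f')
  sorted[13] = torZ$refrigera  (last char: 'a')
Last column: Zrrrgeirtoe$fa
Original string S is at sorted index 11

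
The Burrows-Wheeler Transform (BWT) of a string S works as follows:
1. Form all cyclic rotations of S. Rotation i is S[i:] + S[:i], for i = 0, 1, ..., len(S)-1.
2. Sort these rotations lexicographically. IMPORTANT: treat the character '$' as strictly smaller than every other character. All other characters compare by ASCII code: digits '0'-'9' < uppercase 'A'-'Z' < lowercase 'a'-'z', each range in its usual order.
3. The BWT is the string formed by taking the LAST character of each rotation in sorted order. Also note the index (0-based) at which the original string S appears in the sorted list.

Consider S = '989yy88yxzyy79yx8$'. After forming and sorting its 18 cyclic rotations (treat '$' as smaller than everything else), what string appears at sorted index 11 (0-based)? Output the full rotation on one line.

All 18 rotations (rotation i = S[i:]+S[:i]):
  rot[0] = 989yy88yxzyy79yx8$
  rot[1] = 89yy88yxzyy79yx8$9
  rot[2] = 9yy88yxzyy79yx8$98
  rot[3] = yy88yxzyy79yx8$989
  rot[4] = y88yxzyy79yx8$989y
  rot[5] = 88yxzyy79yx8$989yy
  rot[6] = 8yxzyy79yx8$989yy8
  rot[7] = yxzyy79yx8$989yy88
  rot[8] = xzyy79yx8$989yy88y
  rot[9] = zyy79yx8$989yy88yx
  rot[10] = yy79yx8$989yy88yxz
  rot[11] = y79yx8$989yy88yxzy
  rot[12] = 79yx8$989yy88yxzyy
  rot[13] = 9yx8$989yy88yxzyy7
  rot[14] = yx8$989yy88yxzyy79
  rot[15] = x8$989yy88yxzyy79y
  rot[16] = 8$989yy88yxzyy79yx
  rot[17] = $989yy88yxzyy79yx8
Sorted (with $ < everything):
  sorted[0] = $989yy88yxzyy79yx8
  sorted[1] = 79yx8$989yy88yxzyy
  sorted[2] = 8$989yy88yxzyy79yx
  sorted[3] = 88yxzyy79yx8$989yy
  sorted[4] = 89yy88yxzyy79yx8$9
  sorted[5] = 8yxzyy79yx8$989yy8
  sorted[6] = 989yy88yxzyy79yx8$
  sorted[7] = 9yx8$989yy88yxzyy7
  sorted[8] = 9yy88yxzyy79yx8$98
  sorted[9] = x8$989yy88yxzyy79y
  sorted[10] = xzyy79yx8$989yy88y
  sorted[11] = y79yx8$989yy88yxzy
  sorted[12] = y88yxzyy79yx8$989y
  sorted[13] = yx8$989yy88yxzyy79
  sorted[14] = yxzyy79yx8$989yy88
  sorted[15] = yy79yx8$989yy88yxz
  sorted[16] = yy88yxzyy79yx8$989
  sorted[17] = zyy79yx8$989yy88yx
sorted[11] = y79yx8$989yy88yxzy

Answer: y79yx8$989yy88yxzy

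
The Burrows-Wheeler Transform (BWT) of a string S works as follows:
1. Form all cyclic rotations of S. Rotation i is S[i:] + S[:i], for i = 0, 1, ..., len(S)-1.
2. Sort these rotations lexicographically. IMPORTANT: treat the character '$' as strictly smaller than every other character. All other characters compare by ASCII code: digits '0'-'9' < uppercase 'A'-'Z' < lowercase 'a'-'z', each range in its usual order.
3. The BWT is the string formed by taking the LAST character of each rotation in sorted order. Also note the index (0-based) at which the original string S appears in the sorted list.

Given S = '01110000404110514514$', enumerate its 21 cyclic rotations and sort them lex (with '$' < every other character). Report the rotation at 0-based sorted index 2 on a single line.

All 21 rotations (rotation i = S[i:]+S[:i]):
  rot[0] = 01110000404110514514$
  rot[1] = 1110000404110514514$0
  rot[2] = 110000404110514514$01
  rot[3] = 10000404110514514$011
  rot[4] = 0000404110514514$0111
  rot[5] = 000404110514514$01110
  rot[6] = 00404110514514$011100
  rot[7] = 0404110514514$0111000
  rot[8] = 404110514514$01110000
  rot[9] = 04110514514$011100004
  rot[10] = 4110514514$0111000040
  rot[11] = 110514514$01110000404
  rot[12] = 10514514$011100004041
  rot[13] = 0514514$0111000040411
  rot[14] = 514514$01110000404110
  rot[15] = 14514$011100004041105
  rot[16] = 4514$0111000040411051
  rot[17] = 514$01110000404110514
  rot[18] = 14$011100004041105145
  rot[19] = 4$0111000040411051451
  rot[20] = $01110000404110514514
Sorted (with $ < everything):
  sorted[0] = $01110000404110514514
  sorted[1] = 0000404110514514$0111
  sorted[2] = 000404110514514$01110
  sorted[3] = 00404110514514$011100
  sorted[4] = 01110000404110514514$
  sorted[5] = 0404110514514$0111000
  sorted[6] = 04110514514$011100004
  sorted[7] = 0514514$0111000040411
  sorted[8] = 10000404110514514$011
  sorted[9] = 10514514$011100004041
  sorted[10] = 110000404110514514$01
  sorted[11] = 110514514$01110000404
  sorted[12] = 1110000404110514514$0
  sorted[13] = 14$011100004041105145
  sorted[14] = 14514$011100004041105
  sorted[15] = 4$0111000040411051451
  sorted[16] = 404110514514$01110000
  sorted[17] = 4110514514$0111000040
  sorted[18] = 4514$0111000040411051
  sorted[19] = 514$01110000404110514
  sorted[20] = 514514$01110000404110
sorted[2] = 000404110514514$01110

Answer: 000404110514514$01110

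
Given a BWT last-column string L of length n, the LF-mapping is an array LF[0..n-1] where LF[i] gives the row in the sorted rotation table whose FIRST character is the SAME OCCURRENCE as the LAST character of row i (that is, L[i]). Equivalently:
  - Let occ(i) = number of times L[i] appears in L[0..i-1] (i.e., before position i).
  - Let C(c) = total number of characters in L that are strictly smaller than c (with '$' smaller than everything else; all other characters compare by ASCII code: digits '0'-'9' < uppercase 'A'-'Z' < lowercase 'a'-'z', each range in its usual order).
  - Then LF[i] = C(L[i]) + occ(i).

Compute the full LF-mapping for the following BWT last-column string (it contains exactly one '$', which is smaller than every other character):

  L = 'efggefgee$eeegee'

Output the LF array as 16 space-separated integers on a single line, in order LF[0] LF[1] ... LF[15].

Answer: 1 10 12 13 2 11 14 3 4 0 5 6 7 15 8 9

Derivation:
Char counts: '$':1, 'e':9, 'f':2, 'g':4
C (first-col start): C('$')=0, C('e')=1, C('f')=10, C('g')=12
L[0]='e': occ=0, LF[0]=C('e')+0=1+0=1
L[1]='f': occ=0, LF[1]=C('f')+0=10+0=10
L[2]='g': occ=0, LF[2]=C('g')+0=12+0=12
L[3]='g': occ=1, LF[3]=C('g')+1=12+1=13
L[4]='e': occ=1, LF[4]=C('e')+1=1+1=2
L[5]='f': occ=1, LF[5]=C('f')+1=10+1=11
L[6]='g': occ=2, LF[6]=C('g')+2=12+2=14
L[7]='e': occ=2, LF[7]=C('e')+2=1+2=3
L[8]='e': occ=3, LF[8]=C('e')+3=1+3=4
L[9]='$': occ=0, LF[9]=C('$')+0=0+0=0
L[10]='e': occ=4, LF[10]=C('e')+4=1+4=5
L[11]='e': occ=5, LF[11]=C('e')+5=1+5=6
L[12]='e': occ=6, LF[12]=C('e')+6=1+6=7
L[13]='g': occ=3, LF[13]=C('g')+3=12+3=15
L[14]='e': occ=7, LF[14]=C('e')+7=1+7=8
L[15]='e': occ=8, LF[15]=C('e')+8=1+8=9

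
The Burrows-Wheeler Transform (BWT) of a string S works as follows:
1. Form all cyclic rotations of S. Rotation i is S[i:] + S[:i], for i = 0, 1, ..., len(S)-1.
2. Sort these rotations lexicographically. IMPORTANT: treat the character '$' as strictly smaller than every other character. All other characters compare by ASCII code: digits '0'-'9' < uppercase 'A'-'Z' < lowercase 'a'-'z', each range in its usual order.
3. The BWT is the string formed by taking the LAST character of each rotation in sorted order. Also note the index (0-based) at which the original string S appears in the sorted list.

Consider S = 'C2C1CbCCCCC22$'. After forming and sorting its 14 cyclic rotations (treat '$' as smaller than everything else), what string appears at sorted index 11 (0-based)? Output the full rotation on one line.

Answer: CCCCC22$C2C1Cb

Derivation:
All 14 rotations (rotation i = S[i:]+S[:i]):
  rot[0] = C2C1CbCCCCC22$
  rot[1] = 2C1CbCCCCC22$C
  rot[2] = C1CbCCCCC22$C2
  rot[3] = 1CbCCCCC22$C2C
  rot[4] = CbCCCCC22$C2C1
  rot[5] = bCCCCC22$C2C1C
  rot[6] = CCCCC22$C2C1Cb
  rot[7] = CCCC22$C2C1CbC
  rot[8] = CCC22$C2C1CbCC
  rot[9] = CC22$C2C1CbCCC
  rot[10] = C22$C2C1CbCCCC
  rot[11] = 22$C2C1CbCCCCC
  rot[12] = 2$C2C1CbCCCCC2
  rot[13] = $C2C1CbCCCCC22
Sorted (with $ < everything):
  sorted[0] = $C2C1CbCCCCC22
  sorted[1] = 1CbCCCCC22$C2C
  sorted[2] = 2$C2C1CbCCCCC2
  sorted[3] = 22$C2C1CbCCCCC
  sorted[4] = 2C1CbCCCCC22$C
  sorted[5] = C1CbCCCCC22$C2
  sorted[6] = C22$C2C1CbCCCC
  sorted[7] = C2C1CbCCCCC22$
  sorted[8] = CC22$C2C1CbCCC
  sorted[9] = CCC22$C2C1CbCC
  sorted[10] = CCCC22$C2C1CbC
  sorted[11] = CCCCC22$C2C1Cb
  sorted[12] = CbCCCCC22$C2C1
  sorted[13] = bCCCCC22$C2C1C
sorted[11] = CCCCC22$C2C1Cb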